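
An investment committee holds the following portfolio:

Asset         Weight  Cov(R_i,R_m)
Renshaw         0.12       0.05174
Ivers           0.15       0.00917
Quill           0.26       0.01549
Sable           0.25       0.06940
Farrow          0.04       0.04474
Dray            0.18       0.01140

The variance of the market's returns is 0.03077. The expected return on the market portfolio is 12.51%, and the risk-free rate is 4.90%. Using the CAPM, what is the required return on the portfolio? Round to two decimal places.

β_Renshaw = 0.05174 / 0.03077 = 1.6815
β_Ivers = 0.00917 / 0.03077 = 0.2980
β_Quill = 0.01549 / 0.03077 = 0.5034
β_Sable = 0.06940 / 0.03077 = 2.2554
β_Farrow = 0.04474 / 0.03077 = 1.4540
β_Dray = 0.01140 / 0.03077 = 0.3705
β_P = Σ w_i β_i = 0.12×1.6815 + 0.15×0.2980 + 0.26×0.5034 + 0.25×2.2554 + 0.04×1.4540 + 0.18×0.3705 = 1.0661
MRP = 12.51% − 4.90% = 7.61%
E(R_P) = R_f + β_P × MRP = 4.90% + 1.0661 × 7.61% = 13.01%

13.01%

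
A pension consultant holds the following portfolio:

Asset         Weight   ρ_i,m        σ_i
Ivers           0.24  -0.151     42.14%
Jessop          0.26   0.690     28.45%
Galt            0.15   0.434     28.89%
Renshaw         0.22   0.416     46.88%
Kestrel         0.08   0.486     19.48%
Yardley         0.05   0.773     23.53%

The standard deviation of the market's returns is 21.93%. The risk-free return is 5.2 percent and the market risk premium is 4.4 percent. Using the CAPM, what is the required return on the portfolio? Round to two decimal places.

β_Ivers = -0.151 × 42.14% / 21.93% = -0.2902
β_Jessop = 0.690 × 28.45% / 21.93% = 0.8951
β_Galt = 0.434 × 28.89% / 21.93% = 0.5717
β_Renshaw = 0.416 × 46.88% / 21.93% = 0.8893
β_Kestrel = 0.486 × 19.48% / 21.93% = 0.4317
β_Yardley = 0.773 × 23.53% / 21.93% = 0.8294
β_P = Σ w_i β_i = 0.24×-0.2902 + 0.26×0.8951 + 0.15×0.5717 + 0.22×0.8893 + 0.08×0.4317 + 0.05×0.8294 = 0.5205
E(R_P) = R_f + β_P × MRP = 5.2% + 0.5205 × 4.4% = 7.49%

7.49%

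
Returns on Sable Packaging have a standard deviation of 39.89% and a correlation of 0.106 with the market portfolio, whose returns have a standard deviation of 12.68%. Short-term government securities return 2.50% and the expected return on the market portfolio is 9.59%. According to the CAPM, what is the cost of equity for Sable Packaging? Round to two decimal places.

β = ρ × σ_i / σ_m = 0.106 × 39.89% / 12.68% = 0.3335
MRP = 9.59% − 2.50% = 7.09%
E(R) = 2.50% + 0.3335 × 7.09% = 4.86%

4.86%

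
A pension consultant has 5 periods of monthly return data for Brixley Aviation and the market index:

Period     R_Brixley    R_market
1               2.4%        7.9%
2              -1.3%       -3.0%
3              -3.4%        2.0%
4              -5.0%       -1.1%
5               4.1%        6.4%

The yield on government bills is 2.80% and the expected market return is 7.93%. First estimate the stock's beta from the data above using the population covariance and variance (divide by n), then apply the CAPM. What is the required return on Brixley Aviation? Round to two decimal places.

6.05%

Mean R_i = (2.4 − 1.3 − 3.4 − 5.0 + 4.1) / 5 = -0.6400%
Mean R_m = (7.9 − 3.0 + 2.0 − 1.1 + 6.4) / 5 = 2.4400%
Σ(R_i − R̄_i)(R_m − R̄_m) = 55.6080  ⇒  Cov = 55.6080 / 5 = 11.1216
Σ(R_m − R̄_m)² = 87.8120  ⇒  Var(R_m) = 87.8120 / 5 = 17.5624
β = Cov / Var(R_m) = 11.1216 / 17.5624 = 0.6333
MRP = 7.93% − 2.80% = 5.13%
E(R) = R_f + β × MRP = 2.80% + 0.6333 × 5.13% = 6.05%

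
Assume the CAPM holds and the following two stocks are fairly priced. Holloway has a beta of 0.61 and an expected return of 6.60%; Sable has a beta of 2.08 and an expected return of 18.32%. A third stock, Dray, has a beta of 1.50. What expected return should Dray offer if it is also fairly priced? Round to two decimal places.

13.70%

MRP (SML slope) = (18.32% − 6.60%) / (2.08 − 0.61) = 11.72% / 1.47 = 7.9728%
R_f (intercept) = 6.60% − 0.61 × 7.9728% = 1.7366%
E(R_Dray) = R_f + β × MRP = 1.7366% + 1.50 × 7.9728% = 13.70%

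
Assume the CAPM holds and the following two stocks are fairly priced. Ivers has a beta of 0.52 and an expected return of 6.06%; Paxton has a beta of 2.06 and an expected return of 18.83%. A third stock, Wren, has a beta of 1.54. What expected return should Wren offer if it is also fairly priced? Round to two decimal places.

14.52%

MRP (SML slope) = (18.83% − 6.06%) / (2.06 − 0.52) = 12.77% / 1.54 = 8.2922%
R_f (intercept) = 6.06% − 0.52 × 8.2922% = 1.7481%
E(R_Wren) = R_f + β × MRP = 1.7481% + 1.54 × 8.2922% = 14.52%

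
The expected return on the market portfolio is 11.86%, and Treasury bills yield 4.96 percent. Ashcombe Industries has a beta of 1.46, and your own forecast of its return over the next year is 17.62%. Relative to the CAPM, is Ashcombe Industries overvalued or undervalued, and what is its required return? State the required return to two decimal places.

MRP = 11.86% − 4.96% = 6.90%
Required return = R_f + β·MRP = 4.96% + 1.46 × 6.90% = 15.03%
Forecast 17.62% > required 15.03% → the stock plots above the SML → undervalued.

Undervalued; required return 15.03%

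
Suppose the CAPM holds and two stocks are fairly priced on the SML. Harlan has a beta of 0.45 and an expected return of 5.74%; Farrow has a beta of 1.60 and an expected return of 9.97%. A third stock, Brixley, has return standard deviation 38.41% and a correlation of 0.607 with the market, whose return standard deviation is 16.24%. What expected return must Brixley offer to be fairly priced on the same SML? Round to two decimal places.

MRP = (9.97% − 5.74%) / (1.60 − 0.45) = 3.6783%
R_f = 5.74% − 0.45 × 3.6783% = 4.0848%
β_Brixley = ρ·σ_i/σ_m = 0.607 × 38.41 / 16.24 = 1.4356
E(R_Brixley) = R_f + β × MRP = 4.0848% + 1.4356 × 3.6783% = 9.37%

9.37%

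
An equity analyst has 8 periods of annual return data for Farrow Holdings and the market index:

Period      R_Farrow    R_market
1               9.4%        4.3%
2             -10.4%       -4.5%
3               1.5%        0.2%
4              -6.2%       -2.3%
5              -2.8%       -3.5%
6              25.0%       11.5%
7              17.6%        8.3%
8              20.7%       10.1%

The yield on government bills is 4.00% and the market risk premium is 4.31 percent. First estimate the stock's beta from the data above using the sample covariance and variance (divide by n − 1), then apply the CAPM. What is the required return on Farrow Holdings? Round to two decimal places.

Mean R_i = (9.4 − 10.4 + 1.5 − 6.2 − 2.8 + 25.0 + 17.6 + 20.7) / 8 = 6.8500%
Mean R_m = (4.3 − 4.5 + 0.2 − 2.3 − 3.5 + 11.5 + 8.3 + 10.1) / 8 = 3.0125%
Σ(R_i − R̄_i)(R_m − R̄_m) = 589.1450  ⇒  Cov = 589.1450 / 7 = 84.1636
Σ(R_m − R̄_m)² = 286.8688  ⇒  Var(R_m) = 286.8688 / 7 = 40.9813
β = Cov / Var(R_m) = 84.1636 / 40.9813 = 2.0537
E(R) = R_f + β × MRP = 4.00% + 2.0537 × 4.31% = 12.85%

12.85%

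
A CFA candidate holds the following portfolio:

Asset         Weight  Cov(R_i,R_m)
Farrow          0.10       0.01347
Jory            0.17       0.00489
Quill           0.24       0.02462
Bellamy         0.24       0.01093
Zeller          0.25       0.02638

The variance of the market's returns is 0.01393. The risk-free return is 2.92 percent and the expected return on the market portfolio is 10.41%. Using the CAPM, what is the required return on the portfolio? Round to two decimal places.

β_Farrow = 0.01347 / 0.01393 = 0.9670
β_Jory = 0.00489 / 0.01393 = 0.3510
β_Quill = 0.02462 / 0.01393 = 1.7674
β_Bellamy = 0.01093 / 0.01393 = 0.7846
β_Zeller = 0.02638 / 0.01393 = 1.8938
β_P = Σ w_i β_i = 0.10×0.9670 + 0.17×0.3510 + 0.24×1.7674 + 0.24×0.7846 + 0.25×1.8938 = 1.2423
MRP = 10.41% − 2.92% = 7.49%
E(R_P) = R_f + β_P × MRP = 2.92% + 1.2423 × 7.49% = 12.22%

12.22%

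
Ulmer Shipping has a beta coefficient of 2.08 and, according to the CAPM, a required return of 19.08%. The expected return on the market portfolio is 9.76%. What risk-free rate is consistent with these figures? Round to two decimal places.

E(R) = R_f + β(E(R_m) − R_f) = R_f(1 − β) + β·E(R_m)
19.08% = R_f × (1 − 2.08) + 2.08 × 9.76%
19.08% = R_f × -1.08 + 20.3008%
R_f = (19.08% − 20.3008%) / -1.08 = 1.13%

1.13%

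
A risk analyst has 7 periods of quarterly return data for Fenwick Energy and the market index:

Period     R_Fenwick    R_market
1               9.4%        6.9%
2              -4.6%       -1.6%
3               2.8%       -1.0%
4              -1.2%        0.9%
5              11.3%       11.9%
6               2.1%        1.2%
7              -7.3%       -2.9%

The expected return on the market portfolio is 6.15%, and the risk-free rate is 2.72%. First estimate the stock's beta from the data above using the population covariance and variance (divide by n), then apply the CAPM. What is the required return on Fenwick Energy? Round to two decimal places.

6.75%

Mean R_i = (9.4 − 4.6 + 2.8 − 1.2 + 11.3 + 2.1 − 7.3) / 7 = 1.7857%
Mean R_m = (6.9 − 1.6 − 1.0 + 0.9 + 11.9 + 1.2 − 2.9) / 7 = 2.2000%
Σ(R_i − R̄_i)(R_m − R̄_m) = 199.0000  ⇒  Cov = 199.0000 / 7 = 28.4286
Σ(R_m − R̄_m)² = 169.5600  ⇒  Var(R_m) = 169.5600 / 7 = 24.2229
β = Cov / Var(R_m) = 28.4286 / 24.2229 = 1.1736
MRP = 6.15% − 2.72% = 3.43%
E(R) = R_f + β × MRP = 2.72% + 1.1736 × 3.43% = 6.75%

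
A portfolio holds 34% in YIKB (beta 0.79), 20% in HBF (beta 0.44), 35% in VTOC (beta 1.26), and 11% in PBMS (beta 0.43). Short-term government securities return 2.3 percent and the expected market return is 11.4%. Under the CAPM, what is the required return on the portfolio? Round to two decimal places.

β_P = Σ w_i β_i = 0.34×0.79 + 0.20×0.44 + 0.35×1.26 + 0.11×0.43 = 0.8449
MRP = 11.4% − 2.3% = 9.10%
E(R_P) = R_f + β_P × MRP = 2.3% + 0.8449 × 9.1% = 9.99%

9.99%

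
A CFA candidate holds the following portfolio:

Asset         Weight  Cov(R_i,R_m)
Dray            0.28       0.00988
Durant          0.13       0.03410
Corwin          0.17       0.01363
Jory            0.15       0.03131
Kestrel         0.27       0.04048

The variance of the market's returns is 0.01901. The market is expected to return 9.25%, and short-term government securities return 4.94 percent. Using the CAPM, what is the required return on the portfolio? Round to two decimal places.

β_Dray = 0.00988 / 0.01901 = 0.5197
β_Durant = 0.03410 / 0.01901 = 1.7938
β_Corwin = 0.01363 / 0.01901 = 0.7170
β_Jory = 0.03131 / 0.01901 = 1.6470
β_Kestrel = 0.04048 / 0.01901 = 2.1294
β_P = Σ w_i β_i = 0.28×0.5197 + 0.13×1.7938 + 0.17×0.7170 + 0.15×1.6470 + 0.27×2.1294 = 1.3226
MRP = 9.25% − 4.94% = 4.31%
E(R_P) = R_f + β_P × MRP = 4.94% + 1.3226 × 4.31% = 10.64%

10.64%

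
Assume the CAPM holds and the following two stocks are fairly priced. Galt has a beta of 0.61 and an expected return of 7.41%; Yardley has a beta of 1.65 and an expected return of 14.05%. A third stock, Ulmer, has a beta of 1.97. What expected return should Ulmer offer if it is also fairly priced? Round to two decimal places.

MRP (SML slope) = (14.05% − 7.41%) / (1.65 − 0.61) = 6.64% / 1.04 = 6.3846%
R_f (intercept) = 7.41% − 0.61 × 6.3846% = 3.5154%
E(R_Ulmer) = R_f + β × MRP = 3.5154% + 1.97 × 6.3846% = 16.09%

16.09%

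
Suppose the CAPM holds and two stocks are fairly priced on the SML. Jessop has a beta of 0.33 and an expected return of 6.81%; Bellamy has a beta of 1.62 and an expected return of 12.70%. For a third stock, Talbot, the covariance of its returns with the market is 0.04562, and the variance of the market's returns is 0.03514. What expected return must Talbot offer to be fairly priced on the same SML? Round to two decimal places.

11.23%

MRP = (12.70% − 6.81%) / (1.62 − 0.33) = 4.5659%
R_f = 6.81% − 0.33 × 4.5659% = 5.3033%
β_Talbot = Cov / Var(R_m) = 0.04562 / 0.03514 = 1.2982
E(R_Talbot) = R_f + β × MRP = 5.3033% + 1.2982 × 4.5659% = 11.23%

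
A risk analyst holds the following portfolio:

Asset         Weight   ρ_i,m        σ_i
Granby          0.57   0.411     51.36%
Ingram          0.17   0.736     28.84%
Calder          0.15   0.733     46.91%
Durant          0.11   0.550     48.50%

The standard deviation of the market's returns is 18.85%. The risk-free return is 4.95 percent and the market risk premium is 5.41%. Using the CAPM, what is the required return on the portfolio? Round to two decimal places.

β_Granby = 0.411 × 51.36% / 18.85% = 1.1198
β_Ingram = 0.736 × 28.84% / 18.85% = 1.1261
β_Calder = 0.733 × 46.91% / 18.85% = 1.8241
β_Durant = 0.550 × 48.50% / 18.85% = 1.4151
β_P = Σ w_i β_i = 0.57×1.1198 + 0.17×1.1261 + 0.15×1.8241 + 0.11×1.4151 = 1.2590
E(R_P) = R_f + β_P × MRP = 4.95% + 1.2590 × 5.41% = 11.76%

11.76%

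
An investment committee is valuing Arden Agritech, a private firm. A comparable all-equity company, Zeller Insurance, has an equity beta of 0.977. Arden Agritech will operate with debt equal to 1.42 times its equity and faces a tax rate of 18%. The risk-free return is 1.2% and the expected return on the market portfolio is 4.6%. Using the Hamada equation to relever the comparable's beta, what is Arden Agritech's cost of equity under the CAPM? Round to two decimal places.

8.39%

β_L = β_U × [1 + (1 − t)(D/E)] = 0.977 × [1 + (1 − 0.18) × 1.42]
    = 0.977 × [1 + 0.82 × 1.42] = 0.977 × 2.1644 = 2.1146
MRP = 4.6% − 1.2% = 3.40%
E(R) = R_f + β_L × MRP = 1.2% + 2.1146 × 3.4% = 8.39%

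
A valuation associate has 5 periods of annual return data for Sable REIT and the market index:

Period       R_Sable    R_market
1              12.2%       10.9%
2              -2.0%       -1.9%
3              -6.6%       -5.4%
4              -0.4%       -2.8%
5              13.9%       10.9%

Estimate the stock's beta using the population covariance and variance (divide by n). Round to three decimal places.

Mean R_i = (12.2 − 2.0 − 6.6 − 0.4 + 13.9) / 5 = 3.4200%
Mean R_m = (10.9 − 1.9 − 5.4 − 2.8 + 10.9) / 5 = 2.3400%
Σ(R_i − R̄_i)(R_m − R̄_m) = 285.0360  ⇒  Cov = 285.0360 / 5 = 57.0072
Σ(R_m − R̄_m)² = 250.8520  ⇒  Var(R_m) = 250.8520 / 5 = 50.1704
β = Cov / Var(R_m) = 57.0072 / 50.1704 = 1.1363

1.136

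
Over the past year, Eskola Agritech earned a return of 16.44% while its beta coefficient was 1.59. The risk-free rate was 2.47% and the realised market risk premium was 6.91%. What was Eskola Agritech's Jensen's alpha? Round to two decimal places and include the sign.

CAPM benchmark = R_f + β(R_m − R_f) = 2.47% + 1.59 × 6.91% = 13.4569%
α = actual − benchmark = 16.44% − 13.4569% = +2.98%

+2.98%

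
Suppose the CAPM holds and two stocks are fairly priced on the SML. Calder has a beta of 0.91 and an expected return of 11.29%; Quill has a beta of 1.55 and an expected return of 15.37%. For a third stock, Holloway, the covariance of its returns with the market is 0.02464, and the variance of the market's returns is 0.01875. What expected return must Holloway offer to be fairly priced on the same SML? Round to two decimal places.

13.87%

MRP = (15.37% − 11.29%) / (1.55 − 0.91) = 6.3750%
R_f = 11.29% − 0.91 × 6.3750% = 5.4888%
β_Holloway = Cov / Var(R_m) = 0.02464 / 0.01875 = 1.3141
E(R_Holloway) = R_f + β × MRP = 5.4888% + 1.3141 × 6.3750% = 13.87%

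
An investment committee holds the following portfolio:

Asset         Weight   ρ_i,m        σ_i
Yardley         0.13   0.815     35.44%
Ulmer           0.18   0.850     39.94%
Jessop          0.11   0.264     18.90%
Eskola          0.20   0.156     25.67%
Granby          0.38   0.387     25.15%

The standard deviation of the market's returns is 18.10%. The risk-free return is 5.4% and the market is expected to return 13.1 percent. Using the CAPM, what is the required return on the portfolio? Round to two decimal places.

β_Yardley = 0.815 × 35.44% / 18.10% = 1.5958
β_Ulmer = 0.850 × 39.94% / 18.10% = 1.8756
β_Jessop = 0.264 × 18.90% / 18.10% = 0.2757
β_Eskola = 0.156 × 25.67% / 18.10% = 0.2212
β_Granby = 0.387 × 25.15% / 18.10% = 0.5377
β_P = Σ w_i β_i = 0.13×1.5958 + 0.18×1.8756 + 0.11×0.2757 + 0.20×0.2212 + 0.38×0.5377 = 0.8240
MRP = 13.1% − 5.4% = 7.70%
E(R_P) = R_f + β_P × MRP = 5.4% + 0.8240 × 7.7% = 11.74%

11.74%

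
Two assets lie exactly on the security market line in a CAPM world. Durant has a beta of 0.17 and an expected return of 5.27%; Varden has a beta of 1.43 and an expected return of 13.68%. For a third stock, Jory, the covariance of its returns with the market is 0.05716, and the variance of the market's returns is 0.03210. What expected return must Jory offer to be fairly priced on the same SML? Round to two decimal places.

MRP = (13.68% − 5.27%) / (1.43 − 0.17) = 6.6746%
R_f = 5.27% − 0.17 × 6.6746% = 4.1353%
β_Jory = Cov / Var(R_m) = 0.05716 / 0.03210 = 1.7807
E(R_Jory) = R_f + β × MRP = 4.1353% + 1.7807 × 6.6746% = 16.02%

16.02%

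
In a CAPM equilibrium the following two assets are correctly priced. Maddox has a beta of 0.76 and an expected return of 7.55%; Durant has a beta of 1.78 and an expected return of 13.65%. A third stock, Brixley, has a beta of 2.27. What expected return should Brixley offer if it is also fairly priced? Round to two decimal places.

MRP (SML slope) = (13.65% − 7.55%) / (1.78 − 0.76) = 6.10% / 1.02 = 5.9804%
R_f (intercept) = 7.55% − 0.76 × 5.9804% = 3.0049%
E(R_Brixley) = R_f + β × MRP = 3.0049% + 2.27 × 5.9804% = 16.58%

16.58%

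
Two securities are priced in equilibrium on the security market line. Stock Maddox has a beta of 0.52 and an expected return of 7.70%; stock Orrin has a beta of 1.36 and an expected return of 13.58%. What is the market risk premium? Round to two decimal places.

Both satisfy E(R) = R_f + β·MRP, so the slope of the SML is
MRP = (13.58% − 7.70%) / (1.36 − 0.52) = 5.88% / 0.84 = 7.0000%

7.00%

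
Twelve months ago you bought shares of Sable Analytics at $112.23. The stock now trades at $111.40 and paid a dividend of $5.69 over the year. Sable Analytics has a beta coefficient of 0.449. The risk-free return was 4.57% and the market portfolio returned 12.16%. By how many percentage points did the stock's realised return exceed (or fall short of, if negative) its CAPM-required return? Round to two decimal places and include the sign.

-3.65%

Realised HPR = (P1 + D1 − P0) / P0 = (111.40 + 5.69 − 112.23) / 112.23 = 4.86 / 112.23 = 4.3304%
MRP = 12.16% − 4.57% = 7.59%
CAPM required = R_f + β·MRP = 4.57% + 0.449 × 7.59% = 7.97791%
α = realised − required = 4.3304% − 7.97791% = -3.65%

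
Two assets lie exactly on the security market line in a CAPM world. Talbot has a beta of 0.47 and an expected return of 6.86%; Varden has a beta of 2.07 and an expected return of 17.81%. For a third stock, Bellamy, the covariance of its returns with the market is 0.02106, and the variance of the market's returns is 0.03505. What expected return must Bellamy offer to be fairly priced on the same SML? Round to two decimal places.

7.76%

MRP = (17.81% − 6.86%) / (2.07 − 0.47) = 6.8438%
R_f = 6.86% − 0.47 × 6.8438% = 3.6434%
β_Bellamy = Cov / Var(R_m) = 0.02106 / 0.03505 = 0.6009
E(R_Bellamy) = R_f + β × MRP = 3.6434% + 0.6009 × 6.8438% = 7.76%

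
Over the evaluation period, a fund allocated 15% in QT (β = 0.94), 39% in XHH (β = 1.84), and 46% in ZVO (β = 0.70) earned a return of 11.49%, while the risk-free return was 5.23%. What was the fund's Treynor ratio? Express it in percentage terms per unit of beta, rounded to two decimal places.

β_P = 0.15×0.94 + 0.39×1.84 + 0.46×0.70 = 1.1806
Treynor = (R_P − R_f) / β_P = (11.49% − 5.23%) / 1.1806 = 6.26% / 1.1806 = 5.30%

5.30%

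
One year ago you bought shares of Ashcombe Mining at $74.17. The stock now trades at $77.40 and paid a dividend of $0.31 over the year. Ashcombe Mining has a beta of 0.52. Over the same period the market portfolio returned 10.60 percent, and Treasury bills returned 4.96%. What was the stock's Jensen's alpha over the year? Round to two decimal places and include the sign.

-3.12%

Realised HPR = (P1 + D1 − P0) / P0 = (77.40 + 0.31 − 74.17) / 74.17 = 3.54 / 74.17 = 4.7728%
MRP = 10.60% − 4.96% = 5.64%
CAPM required = R_f + β·MRP = 4.96% + 0.52 × 5.64% = 7.8928%
α = realised − required = 4.7728% − 7.8928% = -3.12%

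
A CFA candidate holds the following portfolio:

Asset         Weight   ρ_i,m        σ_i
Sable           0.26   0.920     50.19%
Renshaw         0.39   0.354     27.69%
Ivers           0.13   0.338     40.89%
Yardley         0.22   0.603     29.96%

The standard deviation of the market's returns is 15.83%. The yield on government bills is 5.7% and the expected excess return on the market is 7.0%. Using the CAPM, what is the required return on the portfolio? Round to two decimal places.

15.25%

β_Sable = 0.920 × 50.19% / 15.83% = 2.9169
β_Renshaw = 0.354 × 27.69% / 15.83% = 0.6192
β_Ivers = 0.338 × 40.89% / 15.83% = 0.8731
β_Yardley = 0.603 × 29.96% / 15.83% = 1.1412
β_P = Σ w_i β_i = 0.26×2.9169 + 0.39×0.6192 + 0.13×0.8731 + 0.22×1.1412 = 1.3644
E(R_P) = R_f + β_P × MRP = 5.7% + 1.3644 × 7.0% = 15.25%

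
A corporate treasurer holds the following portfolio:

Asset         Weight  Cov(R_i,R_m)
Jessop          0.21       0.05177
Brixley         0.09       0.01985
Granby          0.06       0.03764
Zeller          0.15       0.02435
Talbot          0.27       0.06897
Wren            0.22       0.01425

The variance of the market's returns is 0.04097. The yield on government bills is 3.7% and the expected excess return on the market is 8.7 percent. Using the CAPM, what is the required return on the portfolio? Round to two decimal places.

β_Jessop = 0.05177 / 0.04097 = 1.2636
β_Brixley = 0.01985 / 0.04097 = 0.4845
β_Granby = 0.03764 / 0.04097 = 0.9187
β_Zeller = 0.02435 / 0.04097 = 0.5943
β_Talbot = 0.06897 / 0.04097 = 1.6834
β_Wren = 0.01425 / 0.04097 = 0.3478
β_P = Σ w_i β_i = 0.21×1.2636 + 0.09×0.4845 + 0.06×0.9187 + 0.15×0.5943 + 0.27×1.6834 + 0.22×0.3478 = 0.9843
E(R_P) = R_f + β_P × MRP = 3.7% + 0.9843 × 8.7% = 12.26%

12.26%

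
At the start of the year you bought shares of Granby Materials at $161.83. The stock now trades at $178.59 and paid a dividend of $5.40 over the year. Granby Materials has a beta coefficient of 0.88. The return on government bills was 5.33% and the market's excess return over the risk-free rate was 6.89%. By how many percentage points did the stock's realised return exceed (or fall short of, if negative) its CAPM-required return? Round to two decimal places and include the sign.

+2.30%

Realised HPR = (P1 + D1 − P0) / P0 = (178.59 + 5.40 − 161.83) / 161.83 = 22.16 / 161.83 = 13.6934%
CAPM required = R_f + β·MRP = 5.33% + 0.88 × 6.89% = 11.3932%
α = realised − required = 13.6934% − 11.3932% = +2.30%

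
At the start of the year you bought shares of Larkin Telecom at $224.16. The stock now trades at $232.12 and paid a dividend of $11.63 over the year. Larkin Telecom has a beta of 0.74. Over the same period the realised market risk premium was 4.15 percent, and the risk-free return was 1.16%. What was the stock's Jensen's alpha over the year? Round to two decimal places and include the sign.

Realised HPR = (P1 + D1 − P0) / P0 = (232.12 + 11.63 − 224.16) / 224.16 = 19.59 / 224.16 = 8.7393%
CAPM required = R_f + β·MRP = 1.16% + 0.74 × 4.15% = 4.2310%
α = realised − required = 8.7393% − 4.2310% = +4.51%

+4.51%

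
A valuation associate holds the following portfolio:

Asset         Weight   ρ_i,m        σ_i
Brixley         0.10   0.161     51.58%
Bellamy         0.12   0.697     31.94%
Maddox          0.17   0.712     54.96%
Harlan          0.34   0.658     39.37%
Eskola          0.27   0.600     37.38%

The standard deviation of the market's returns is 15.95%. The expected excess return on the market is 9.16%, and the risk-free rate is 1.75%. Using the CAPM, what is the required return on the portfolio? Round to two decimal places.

16.12%

β_Brixley = 0.161 × 51.58% / 15.95% = 0.5207
β_Bellamy = 0.697 × 31.94% / 15.95% = 1.3957
β_Maddox = 0.712 × 54.96% / 15.95% = 2.4534
β_Harlan = 0.658 × 39.37% / 15.95% = 1.6242
β_Eskola = 0.600 × 37.38% / 15.95% = 1.4061
β_P = Σ w_i β_i = 0.10×0.5207 + 0.12×1.3957 + 0.17×2.4534 + 0.34×1.6242 + 0.27×1.4061 = 1.5685
E(R_P) = R_f + β_P × MRP = 1.75% + 1.5685 × 9.16% = 16.12%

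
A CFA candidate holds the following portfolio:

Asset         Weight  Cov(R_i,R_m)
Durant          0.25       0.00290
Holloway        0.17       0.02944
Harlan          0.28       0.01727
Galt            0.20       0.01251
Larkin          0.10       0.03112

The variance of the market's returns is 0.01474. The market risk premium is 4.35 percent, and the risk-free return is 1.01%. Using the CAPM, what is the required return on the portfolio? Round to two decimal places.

β_Durant = 0.00290 / 0.01474 = 0.1967
β_Holloway = 0.02944 / 0.01474 = 1.9973
β_Harlan = 0.01727 / 0.01474 = 1.1716
β_Galt = 0.01251 / 0.01474 = 0.8487
β_Larkin = 0.03112 / 0.01474 = 2.1113
β_P = Σ w_i β_i = 0.25×0.1967 + 0.17×1.9973 + 0.28×1.1716 + 0.20×0.8487 + 0.10×2.1113 = 1.0976
E(R_P) = R_f + β_P × MRP = 1.01% + 1.0976 × 4.35% = 5.78%

5.78%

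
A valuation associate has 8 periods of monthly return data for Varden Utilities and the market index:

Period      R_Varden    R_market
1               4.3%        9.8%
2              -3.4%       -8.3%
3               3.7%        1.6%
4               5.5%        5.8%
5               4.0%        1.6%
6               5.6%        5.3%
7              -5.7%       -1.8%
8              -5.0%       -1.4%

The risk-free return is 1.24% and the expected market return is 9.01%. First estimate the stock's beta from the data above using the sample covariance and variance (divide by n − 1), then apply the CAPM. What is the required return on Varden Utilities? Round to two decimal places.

6.51%

Mean R_i = (4.3 − 3.4 + 3.7 + 5.5 + 4.0 + 5.6 − 5.7 − 5.0) / 8 = 1.1250%
Mean R_m = (9.8 − 8.3 + 1.6 + 5.8 + 1.6 + 5.3 − 1.8 − 1.4) / 8 = 1.5750%
Σ(R_i − R̄_i)(R_m − R̄_m) = 147.3450  ⇒  Cov = 147.3450 / 7 = 21.0493
Σ(R_m − R̄_m)² = 217.1350  ⇒  Var(R_m) = 217.1350 / 7 = 31.0193
β = Cov / Var(R_m) = 21.0493 / 31.0193 = 0.6786
MRP = 9.01% − 1.24% = 7.77%
E(R) = R_f + β × MRP = 1.24% + 0.6786 × 7.77% = 6.51%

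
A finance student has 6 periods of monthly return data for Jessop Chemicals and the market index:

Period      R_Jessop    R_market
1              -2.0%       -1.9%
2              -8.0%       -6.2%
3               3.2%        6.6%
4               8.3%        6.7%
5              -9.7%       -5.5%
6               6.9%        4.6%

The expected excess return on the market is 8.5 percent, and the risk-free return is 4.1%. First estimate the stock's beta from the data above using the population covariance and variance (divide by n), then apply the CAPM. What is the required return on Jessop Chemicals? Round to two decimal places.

14.37%

Mean R_i = (-2.0 − 8.0 + 3.2 + 8.3 − 9.7 + 6.9) / 6 = -0.2167%
Mean R_m = (-1.9 − 6.2 + 6.6 + 6.7 − 5.5 + 4.6) / 6 = 0.7167%
Σ(R_i − R̄_i)(R_m − R̄_m) = 216.1517  ⇒  Cov = 216.1517 / 6 = 36.0253
Σ(R_m − R̄_m)² = 178.8283  ⇒  Var(R_m) = 178.8283 / 6 = 29.8047
β = Cov / Var(R_m) = 36.0253 / 29.8047 = 1.2087
E(R) = R_f + β × MRP = 4.1% + 1.2087 × 8.5% = 14.37%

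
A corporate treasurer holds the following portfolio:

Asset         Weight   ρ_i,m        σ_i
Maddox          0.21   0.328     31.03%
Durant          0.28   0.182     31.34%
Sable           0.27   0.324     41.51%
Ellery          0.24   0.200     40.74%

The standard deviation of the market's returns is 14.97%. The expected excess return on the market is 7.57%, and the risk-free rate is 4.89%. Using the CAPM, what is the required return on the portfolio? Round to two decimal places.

9.60%

β_Maddox = 0.328 × 31.03% / 14.97% = 0.6799
β_Durant = 0.182 × 31.34% / 14.97% = 0.3810
β_Sable = 0.324 × 41.51% / 14.97% = 0.8984
β_Ellery = 0.200 × 40.74% / 14.97% = 0.5443
β_P = Σ w_i β_i = 0.21×0.6799 + 0.28×0.3810 + 0.27×0.8984 + 0.24×0.5443 = 0.6227
E(R_P) = R_f + β_P × MRP = 4.89% + 0.6227 × 7.57% = 9.60%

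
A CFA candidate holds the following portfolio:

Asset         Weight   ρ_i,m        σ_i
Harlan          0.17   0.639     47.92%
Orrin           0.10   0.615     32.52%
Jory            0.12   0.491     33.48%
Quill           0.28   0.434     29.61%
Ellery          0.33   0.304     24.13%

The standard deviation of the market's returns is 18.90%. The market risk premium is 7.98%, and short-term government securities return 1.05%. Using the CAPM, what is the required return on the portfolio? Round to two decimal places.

7.47%

β_Harlan = 0.639 × 47.92% / 18.90% = 1.6202
β_Orrin = 0.615 × 32.52% / 18.90% = 1.0582
β_Jory = 0.491 × 33.48% / 18.90% = 0.8698
β_Quill = 0.434 × 29.61% / 18.90% = 0.6799
β_Ellery = 0.304 × 24.13% / 18.90% = 0.3881
β_P = Σ w_i β_i = 0.17×1.6202 + 0.10×1.0582 + 0.12×0.8698 + 0.28×0.6799 + 0.33×0.3881 = 0.8041
E(R_P) = R_f + β_P × MRP = 1.05% + 0.8041 × 7.98% = 7.47%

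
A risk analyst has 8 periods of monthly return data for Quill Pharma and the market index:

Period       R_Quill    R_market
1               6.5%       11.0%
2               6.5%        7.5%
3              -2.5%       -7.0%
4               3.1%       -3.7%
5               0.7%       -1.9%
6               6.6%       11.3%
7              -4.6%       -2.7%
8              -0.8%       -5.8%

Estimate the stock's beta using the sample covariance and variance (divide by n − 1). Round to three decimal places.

0.496

Mean R_i = (6.5 + 6.5 − 2.5 + 3.1 + 0.7 + 6.6 − 4.6 − 0.8) / 8 = 1.9375%
Mean R_m = (11.0 + 7.5 − 7.0 − 3.7 − 1.9 + 11.3 − 2.7 − 5.8) / 8 = 1.0875%
Σ(R_i − R̄_i)(R_m − R̄_m) = 199.7338  ⇒  Cov = 199.7338 / 7 = 28.5334
Σ(R_m − R̄_m)² = 402.7088  ⇒  Var(R_m) = 402.7088 / 7 = 57.5298
β = Cov / Var(R_m) = 28.5334 / 57.5298 = 0.4960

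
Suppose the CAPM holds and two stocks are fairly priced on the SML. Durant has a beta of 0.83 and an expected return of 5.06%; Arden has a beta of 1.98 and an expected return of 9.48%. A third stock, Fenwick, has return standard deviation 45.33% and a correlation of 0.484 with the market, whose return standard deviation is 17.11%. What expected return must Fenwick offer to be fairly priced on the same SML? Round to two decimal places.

6.80%

MRP = (9.48% − 5.06%) / (1.98 − 0.83) = 3.8435%
R_f = 5.06% − 0.83 × 3.8435% = 1.8699%
β_Fenwick = ρ·σ_i/σ_m = 0.484 × 45.33 / 17.11 = 1.2823
E(R_Fenwick) = R_f + β × MRP = 1.8699% + 1.2823 × 3.8435% = 6.80%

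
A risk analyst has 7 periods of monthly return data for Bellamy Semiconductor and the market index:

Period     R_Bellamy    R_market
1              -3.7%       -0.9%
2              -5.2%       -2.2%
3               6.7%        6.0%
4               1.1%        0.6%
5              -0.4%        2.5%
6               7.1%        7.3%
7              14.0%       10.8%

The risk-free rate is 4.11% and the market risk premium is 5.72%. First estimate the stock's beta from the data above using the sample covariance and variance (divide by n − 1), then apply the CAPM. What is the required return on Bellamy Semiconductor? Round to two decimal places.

12.16%

Mean R_i = (-3.7 − 5.2 + 6.7 + 1.1 − 0.4 + 7.1 + 14.0) / 7 = 2.8000%
Mean R_m = (-0.9 − 2.2 + 6.0 + 0.6 + 2.5 + 7.3 + 10.8) / 7 = 3.4429%
Σ(R_i − R̄_i)(R_m − R̄_m) = 190.1800  ⇒  Cov = 190.1800 / 6 = 31.6967
Σ(R_m − R̄_m)² = 135.2171  ⇒  Var(R_m) = 135.2171 / 6 = 22.5362
β = Cov / Var(R_m) = 31.6967 / 22.5362 = 1.4065
E(R) = R_f + β × MRP = 4.11% + 1.4065 × 5.72% = 12.16%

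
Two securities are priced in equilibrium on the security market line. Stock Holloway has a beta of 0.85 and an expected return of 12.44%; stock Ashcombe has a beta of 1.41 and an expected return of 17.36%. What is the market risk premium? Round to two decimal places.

8.79%

Both satisfy E(R) = R_f + β·MRP, so the slope of the SML is
MRP = (17.36% − 12.44%) / (1.41 − 0.85) = 4.92% / 0.56 = 8.7857%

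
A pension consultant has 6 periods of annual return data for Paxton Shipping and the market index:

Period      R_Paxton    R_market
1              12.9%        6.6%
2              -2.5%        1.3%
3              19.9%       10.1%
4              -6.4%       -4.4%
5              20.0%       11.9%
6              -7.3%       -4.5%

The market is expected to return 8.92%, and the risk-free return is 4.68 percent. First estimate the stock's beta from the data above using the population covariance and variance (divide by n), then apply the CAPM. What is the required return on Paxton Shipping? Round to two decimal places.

12.23%

Mean R_i = (12.9 − 2.5 + 19.9 − 6.4 + 20.0 − 7.3) / 6 = 6.1000%
Mean R_m = (6.6 + 1.3 + 10.1 − 4.4 + 11.9 − 4.5) / 6 = 3.5000%
Σ(R_i − R̄_i)(R_m − R̄_m) = 453.7900  ⇒  Cov = 453.7900 / 6 = 75.6317
Σ(R_m − R̄_m)² = 254.9800  ⇒  Var(R_m) = 254.9800 / 6 = 42.4967
β = Cov / Var(R_m) = 75.6317 / 42.4967 = 1.7797
MRP = 8.92% − 4.68% = 4.24%
E(R) = R_f + β × MRP = 4.68% + 1.7797 × 4.24% = 12.23%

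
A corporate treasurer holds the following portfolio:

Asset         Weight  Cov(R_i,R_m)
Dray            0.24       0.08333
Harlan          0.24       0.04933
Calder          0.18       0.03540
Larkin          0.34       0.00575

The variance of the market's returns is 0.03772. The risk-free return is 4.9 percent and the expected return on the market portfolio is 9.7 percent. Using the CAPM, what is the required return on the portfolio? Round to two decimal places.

β_Dray = 0.08333 / 0.03772 = 2.2092
β_Harlan = 0.04933 / 0.03772 = 1.3078
β_Calder = 0.03540 / 0.03772 = 0.9385
β_Larkin = 0.00575 / 0.03772 = 0.1524
β_P = Σ w_i β_i = 0.24×2.2092 + 0.24×1.3078 + 0.18×0.9385 + 0.34×0.1524 = 1.0648
MRP = 9.7% − 4.9% = 4.80%
E(R_P) = R_f + β_P × MRP = 4.9% + 1.0648 × 4.8% = 10.01%

10.01%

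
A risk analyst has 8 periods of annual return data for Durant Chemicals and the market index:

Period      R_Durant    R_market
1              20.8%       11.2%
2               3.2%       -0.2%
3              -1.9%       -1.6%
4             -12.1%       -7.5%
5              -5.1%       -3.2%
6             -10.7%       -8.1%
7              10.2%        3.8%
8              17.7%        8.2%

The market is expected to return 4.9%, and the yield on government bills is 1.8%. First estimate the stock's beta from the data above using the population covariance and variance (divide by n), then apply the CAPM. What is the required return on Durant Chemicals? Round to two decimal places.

Mean R_i = (20.8 + 3.2 − 1.9 − 12.1 − 5.1 − 10.7 + 10.2 + 17.7) / 8 = 2.7625%
Mean R_m = (11.2 − 0.2 − 1.6 − 7.5 − 3.2 − 8.1 + 3.8 + 8.2) / 8 = 0.3250%
Σ(R_i − R̄_i)(R_m − R̄_m) = 605.8175  ⇒  Cov = 605.8175 / 8 = 75.7272
Σ(R_m − R̄_m)² = 340.9750  ⇒  Var(R_m) = 340.9750 / 8 = 42.6219
β = Cov / Var(R_m) = 75.7272 / 42.6219 = 1.7767
MRP = 4.9% − 1.8% = 3.10%
E(R) = R_f + β × MRP = 1.8% + 1.7767 × 3.1% = 7.31%

7.31%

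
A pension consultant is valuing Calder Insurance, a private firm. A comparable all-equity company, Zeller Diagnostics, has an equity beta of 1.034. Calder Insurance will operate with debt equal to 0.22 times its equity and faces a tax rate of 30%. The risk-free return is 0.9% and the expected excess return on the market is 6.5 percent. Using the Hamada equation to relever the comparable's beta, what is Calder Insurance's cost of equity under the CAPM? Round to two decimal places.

8.66%

β_L = β_U × [1 + (1 − t)(D/E)] = 1.034 × [1 + (1 − 0.30) × 0.22]
    = 1.034 × [1 + 0.70 × 0.22] = 1.034 × 1.1540 = 1.1932
E(R) = R_f + β_L × MRP = 0.9% + 1.1932 × 6.5% = 8.66%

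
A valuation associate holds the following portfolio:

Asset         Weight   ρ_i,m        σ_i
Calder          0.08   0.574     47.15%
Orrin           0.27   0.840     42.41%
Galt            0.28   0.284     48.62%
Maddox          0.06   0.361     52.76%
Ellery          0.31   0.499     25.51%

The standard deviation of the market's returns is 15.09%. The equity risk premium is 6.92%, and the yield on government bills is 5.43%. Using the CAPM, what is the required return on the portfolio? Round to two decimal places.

14.94%

β_Calder = 0.574 × 47.15% / 15.09% = 1.7935
β_Orrin = 0.840 × 42.41% / 15.09% = 2.3608
β_Galt = 0.284 × 48.62% / 15.09% = 0.9150
β_Maddox = 0.361 × 52.76% / 15.09% = 1.2622
β_Ellery = 0.499 × 25.51% / 15.09% = 0.8436
β_P = Σ w_i β_i = 0.08×1.7935 + 0.27×2.3608 + 0.28×0.9150 + 0.06×1.2622 + 0.31×0.8436 = 1.3743
E(R_P) = R_f + β_P × MRP = 5.43% + 1.3743 × 6.92% = 14.94%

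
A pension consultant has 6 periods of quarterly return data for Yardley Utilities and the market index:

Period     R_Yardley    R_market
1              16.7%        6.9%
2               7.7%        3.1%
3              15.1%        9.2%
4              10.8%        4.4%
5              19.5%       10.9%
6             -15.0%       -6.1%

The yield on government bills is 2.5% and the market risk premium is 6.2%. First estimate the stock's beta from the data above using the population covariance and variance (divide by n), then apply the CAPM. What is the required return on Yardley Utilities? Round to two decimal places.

15.06%

Mean R_i = (16.7 + 7.7 + 15.1 + 10.8 + 19.5 − 15.0) / 6 = 9.1333%
Mean R_m = (6.9 + 3.1 + 9.2 + 4.4 + 10.9 − 6.1) / 6 = 4.7333%
Σ(R_i − R̄_i)(R_m − R̄_m) = 370.2033  ⇒  Cov = 370.2033 / 6 = 61.7006
Σ(R_m − R̄_m)² = 182.8133  ⇒  Var(R_m) = 182.8133 / 6 = 30.4689
β = Cov / Var(R_m) = 61.7006 / 30.4689 = 2.0250
E(R) = R_f + β × MRP = 2.5% + 2.0250 × 6.2% = 15.06%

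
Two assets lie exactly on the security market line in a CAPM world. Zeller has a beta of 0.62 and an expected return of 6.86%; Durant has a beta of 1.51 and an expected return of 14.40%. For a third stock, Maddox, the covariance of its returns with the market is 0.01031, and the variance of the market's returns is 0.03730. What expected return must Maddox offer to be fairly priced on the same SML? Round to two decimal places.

3.95%

MRP = (14.40% − 6.86%) / (1.51 − 0.62) = 8.4719%
R_f = 6.86% − 0.62 × 8.4719% = 1.6074%
β_Maddox = Cov / Var(R_m) = 0.01031 / 0.03730 = 0.2764
E(R_Maddox) = R_f + β × MRP = 1.6074% + 0.2764 × 8.4719% = 3.95%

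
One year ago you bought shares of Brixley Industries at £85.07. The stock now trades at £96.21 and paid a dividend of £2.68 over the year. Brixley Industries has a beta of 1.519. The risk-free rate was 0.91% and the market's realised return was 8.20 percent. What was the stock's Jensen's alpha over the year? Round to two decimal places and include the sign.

+4.26%

Realised HPR = (P1 + D1 − P0) / P0 = (96.21 + 2.68 − 85.07) / 85.07 = 13.82 / 85.07 = 16.2454%
MRP = 8.20% − 0.91% = 7.29%
CAPM required = R_f + β·MRP = 0.91% + 1.519 × 7.29% = 11.98351%
α = realised − required = 16.2454% − 11.98351% = +4.26%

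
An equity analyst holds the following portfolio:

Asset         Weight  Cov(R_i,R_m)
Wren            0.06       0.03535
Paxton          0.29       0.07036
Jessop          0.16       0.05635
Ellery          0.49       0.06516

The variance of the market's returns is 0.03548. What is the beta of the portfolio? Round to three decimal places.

β_Wren = 0.03535 / 0.03548 = 0.9963
β_Paxton = 0.07036 / 0.03548 = 1.9831
β_Jessop = 0.05635 / 0.03548 = 1.5882
β_Ellery = 0.06516 / 0.03548 = 1.8365
β_P = Σ w_i β_i = 0.06×0.9963 + 0.29×1.9831 + 0.16×1.5882 + 0.49×1.8365 = 1.7889

1.789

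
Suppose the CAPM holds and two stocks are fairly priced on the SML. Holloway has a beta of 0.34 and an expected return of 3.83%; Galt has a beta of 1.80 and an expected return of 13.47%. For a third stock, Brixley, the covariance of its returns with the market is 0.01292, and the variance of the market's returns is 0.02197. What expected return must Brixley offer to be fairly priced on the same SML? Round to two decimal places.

5.47%

MRP = (13.47% − 3.83%) / (1.80 − 0.34) = 6.6027%
R_f = 3.83% − 0.34 × 6.6027% = 1.5851%
β_Brixley = Cov / Var(R_m) = 0.01292 / 0.02197 = 0.5881
E(R_Brixley) = R_f + β × MRP = 1.5851% + 0.5881 × 6.6027% = 5.47%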